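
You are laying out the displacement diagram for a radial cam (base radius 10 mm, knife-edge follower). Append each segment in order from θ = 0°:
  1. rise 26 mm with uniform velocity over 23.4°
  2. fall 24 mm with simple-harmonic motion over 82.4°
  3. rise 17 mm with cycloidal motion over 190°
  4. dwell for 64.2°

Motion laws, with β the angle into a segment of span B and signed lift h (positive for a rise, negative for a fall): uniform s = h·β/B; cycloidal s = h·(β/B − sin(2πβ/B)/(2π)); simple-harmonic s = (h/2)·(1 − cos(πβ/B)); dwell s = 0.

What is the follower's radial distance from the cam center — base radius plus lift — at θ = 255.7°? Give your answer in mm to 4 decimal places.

seg 1 [0°–23.4°] uniform, h=26: full span → s += 26 → s = 26.0000
seg 2 [23.4°–105.8°] simple-harmonic, h=-24: full span → s += -24 → s = 2.0000
seg 3 [105.8°–295.8°] cycloidal, h=17: θ=255.7° here. β=149.9, B=190. 17·(0.7889 − sin(2π·0.7889)/(2π)) = 16.0371 → s = 18.0371
radial distance = base radius + s = 10 + 18.0371 = 28.0371

28.0371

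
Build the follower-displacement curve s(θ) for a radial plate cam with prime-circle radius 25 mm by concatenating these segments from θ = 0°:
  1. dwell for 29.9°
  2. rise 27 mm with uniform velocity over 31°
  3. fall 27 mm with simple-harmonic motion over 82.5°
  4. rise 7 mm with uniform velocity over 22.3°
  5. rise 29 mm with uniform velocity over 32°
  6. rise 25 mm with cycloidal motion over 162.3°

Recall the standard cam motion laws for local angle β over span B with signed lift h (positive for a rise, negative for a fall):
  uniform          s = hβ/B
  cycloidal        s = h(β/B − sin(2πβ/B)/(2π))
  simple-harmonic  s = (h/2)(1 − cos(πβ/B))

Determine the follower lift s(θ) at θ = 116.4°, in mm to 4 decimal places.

seg 1 [0°–29.9°] dwell: s stays 0.0000
seg 2 [29.9°–60.9°] uniform, h=27: full span → s += 27 → s = 27.0000
seg 3 [60.9°–143.4°] simple-harmonic, h=-27: θ=116.4° here. β=55.5, B=82.5. -27/2·(1 − cos(π·0.6727)) = -20.4714 → s = 6.5286

6.5286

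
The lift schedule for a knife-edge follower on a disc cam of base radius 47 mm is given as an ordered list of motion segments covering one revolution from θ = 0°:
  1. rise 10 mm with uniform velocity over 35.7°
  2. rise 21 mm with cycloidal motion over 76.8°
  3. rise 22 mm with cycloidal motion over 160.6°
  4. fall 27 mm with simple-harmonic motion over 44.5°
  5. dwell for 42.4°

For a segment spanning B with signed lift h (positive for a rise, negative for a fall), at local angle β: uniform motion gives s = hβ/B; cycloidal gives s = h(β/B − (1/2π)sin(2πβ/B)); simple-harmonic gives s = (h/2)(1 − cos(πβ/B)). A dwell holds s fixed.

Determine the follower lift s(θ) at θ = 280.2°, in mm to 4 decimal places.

seg 1 [0°–35.7°] uniform, h=10: full span → s += 10 → s = 10.0000
seg 2 [35.7°–112.5°] cycloidal, h=21: full span → s += 21 → s = 31.0000
seg 3 [112.5°–273.1°] cycloidal, h=22: full span → s += 22 → s = 53.0000
seg 4 [273.1°–317.6°] simple-harmonic, h=-27: θ=280.2° here. β=7.1, B=44.5. -27/2·(1 − cos(π·0.1596)) = -1.6607 → s = 51.3393

51.3393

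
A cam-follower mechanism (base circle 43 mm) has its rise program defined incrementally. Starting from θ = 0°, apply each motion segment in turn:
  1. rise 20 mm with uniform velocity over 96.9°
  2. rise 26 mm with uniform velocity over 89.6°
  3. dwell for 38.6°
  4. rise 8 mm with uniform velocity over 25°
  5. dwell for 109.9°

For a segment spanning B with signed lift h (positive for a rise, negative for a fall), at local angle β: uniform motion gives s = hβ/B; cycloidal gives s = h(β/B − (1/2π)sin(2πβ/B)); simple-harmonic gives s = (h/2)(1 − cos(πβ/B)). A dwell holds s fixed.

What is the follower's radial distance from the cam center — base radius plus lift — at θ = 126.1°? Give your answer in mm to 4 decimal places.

seg 1 [0°–96.9°] uniform, h=20: full span → s += 20 → s = 20.0000
seg 2 [96.9°–186.5°] uniform, h=26: θ=126.1° here. β=29.2, B=89.6. 26·29.2/89.6 = 8.4732 → s = 28.4732
radial distance = base radius + s = 43 + 28.4732 = 71.4732

71.4732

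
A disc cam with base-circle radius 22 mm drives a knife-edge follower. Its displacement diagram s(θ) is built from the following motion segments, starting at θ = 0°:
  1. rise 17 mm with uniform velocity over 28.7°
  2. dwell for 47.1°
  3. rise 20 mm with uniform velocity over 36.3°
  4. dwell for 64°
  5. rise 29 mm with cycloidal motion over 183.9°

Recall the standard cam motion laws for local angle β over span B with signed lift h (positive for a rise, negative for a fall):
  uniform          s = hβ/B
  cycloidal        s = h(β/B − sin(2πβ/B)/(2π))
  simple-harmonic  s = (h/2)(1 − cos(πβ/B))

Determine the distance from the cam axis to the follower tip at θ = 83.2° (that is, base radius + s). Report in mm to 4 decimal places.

seg 1 [0°–28.7°] uniform, h=17: full span → s += 17 → s = 17.0000
seg 2 [28.7°–75.8°] dwell: s stays 17.0000
seg 3 [75.8°–112.1°] uniform, h=20: θ=83.2° here. β=7.4, B=36.3. 20·7.4/36.3 = 4.0771 → s = 21.0771
radial distance = base radius + s = 22 + 21.0771 = 43.0771

43.0771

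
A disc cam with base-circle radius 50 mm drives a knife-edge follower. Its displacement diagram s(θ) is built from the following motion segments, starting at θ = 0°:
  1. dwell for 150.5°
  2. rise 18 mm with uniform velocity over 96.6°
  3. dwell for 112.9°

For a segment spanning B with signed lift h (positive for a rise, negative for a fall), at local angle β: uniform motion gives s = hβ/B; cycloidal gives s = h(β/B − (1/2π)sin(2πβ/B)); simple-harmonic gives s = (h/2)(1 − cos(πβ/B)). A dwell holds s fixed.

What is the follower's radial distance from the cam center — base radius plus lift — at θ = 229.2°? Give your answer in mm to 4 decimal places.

seg 1 [0°–150.5°] dwell: s stays 0.0000
seg 2 [150.5°–247.1°] uniform, h=18: θ=229.2° here. β=78.7, B=96.6. 18·78.7/96.6 = 14.6646 → s = 14.6646
radial distance = base radius + s = 50 + 14.6646 = 64.6646

64.6646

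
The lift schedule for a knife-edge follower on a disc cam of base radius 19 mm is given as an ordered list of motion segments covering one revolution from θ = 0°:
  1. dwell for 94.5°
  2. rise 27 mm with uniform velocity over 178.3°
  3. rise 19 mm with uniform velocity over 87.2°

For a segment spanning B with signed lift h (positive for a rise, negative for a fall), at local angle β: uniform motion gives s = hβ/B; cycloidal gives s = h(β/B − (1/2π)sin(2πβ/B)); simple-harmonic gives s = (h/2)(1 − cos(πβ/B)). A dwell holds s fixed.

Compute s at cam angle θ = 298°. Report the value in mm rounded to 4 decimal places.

seg 1 [0°–94.5°] dwell: s stays 0.0000
seg 2 [94.5°–272.8°] uniform, h=27: full span → s += 27 → s = 27.0000
seg 3 [272.8°–360°] uniform, h=19: θ=298° here. β=25.2, B=87.2. 19·25.2/87.2 = 5.4908 → s = 32.4908

32.4908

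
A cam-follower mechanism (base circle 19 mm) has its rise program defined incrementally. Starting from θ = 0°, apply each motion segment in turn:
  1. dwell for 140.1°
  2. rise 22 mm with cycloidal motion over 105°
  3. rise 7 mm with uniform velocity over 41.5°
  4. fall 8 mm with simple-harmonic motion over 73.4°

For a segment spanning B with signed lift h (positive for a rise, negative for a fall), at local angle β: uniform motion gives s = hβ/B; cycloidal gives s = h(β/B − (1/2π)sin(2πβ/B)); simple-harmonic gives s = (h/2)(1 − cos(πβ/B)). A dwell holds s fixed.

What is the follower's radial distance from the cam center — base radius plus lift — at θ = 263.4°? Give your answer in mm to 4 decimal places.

seg 1 [0°–140.1°] dwell: s stays 0.0000
seg 2 [140.1°–245.1°] cycloidal, h=22: full span → s += 22 → s = 22.0000
seg 3 [245.1°–286.6°] uniform, h=7: θ=263.4° here. β=18.3, B=41.5. 7·18.3/41.5 = 3.0867 → s = 25.0867
radial distance = base radius + s = 19 + 25.0867 = 44.0867

44.0867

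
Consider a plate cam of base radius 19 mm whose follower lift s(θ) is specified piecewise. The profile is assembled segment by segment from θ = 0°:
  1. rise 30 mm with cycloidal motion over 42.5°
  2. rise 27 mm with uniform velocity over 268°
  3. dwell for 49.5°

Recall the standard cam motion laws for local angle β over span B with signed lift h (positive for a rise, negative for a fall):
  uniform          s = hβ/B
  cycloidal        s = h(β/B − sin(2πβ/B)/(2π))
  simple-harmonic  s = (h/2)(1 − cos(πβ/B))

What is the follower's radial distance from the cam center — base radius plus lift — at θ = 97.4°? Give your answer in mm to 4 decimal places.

seg 1 [0°–42.5°] cycloidal, h=30: full span → s += 30 → s = 30.0000
seg 2 [42.5°–310.5°] uniform, h=27: θ=97.4° here. β=54.9, B=268. 27·54.9/268 = 5.5310 → s = 35.5310
radial distance = base radius + s = 19 + 35.5310 = 54.5310

54.5310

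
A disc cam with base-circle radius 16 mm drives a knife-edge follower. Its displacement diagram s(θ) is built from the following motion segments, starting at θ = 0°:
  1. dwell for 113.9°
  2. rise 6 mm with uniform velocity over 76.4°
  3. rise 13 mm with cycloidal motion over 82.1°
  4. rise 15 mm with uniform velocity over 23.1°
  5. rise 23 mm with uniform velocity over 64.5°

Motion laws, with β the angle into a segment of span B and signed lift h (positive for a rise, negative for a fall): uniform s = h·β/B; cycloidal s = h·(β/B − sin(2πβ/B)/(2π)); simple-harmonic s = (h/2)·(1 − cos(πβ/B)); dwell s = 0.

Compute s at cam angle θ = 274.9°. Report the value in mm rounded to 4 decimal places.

seg 1 [0°–113.9°] dwell: s stays 0.0000
seg 2 [113.9°–190.3°] uniform, h=6: full span → s += 6 → s = 6.0000
seg 3 [190.3°–272.4°] cycloidal, h=13: full span → s += 13 → s = 19.0000
seg 4 [272.4°–295.5°] uniform, h=15: θ=274.9° here. β=2.5, B=23.1. 15·2.5/23.1 = 1.6234 → s = 20.6234

20.6234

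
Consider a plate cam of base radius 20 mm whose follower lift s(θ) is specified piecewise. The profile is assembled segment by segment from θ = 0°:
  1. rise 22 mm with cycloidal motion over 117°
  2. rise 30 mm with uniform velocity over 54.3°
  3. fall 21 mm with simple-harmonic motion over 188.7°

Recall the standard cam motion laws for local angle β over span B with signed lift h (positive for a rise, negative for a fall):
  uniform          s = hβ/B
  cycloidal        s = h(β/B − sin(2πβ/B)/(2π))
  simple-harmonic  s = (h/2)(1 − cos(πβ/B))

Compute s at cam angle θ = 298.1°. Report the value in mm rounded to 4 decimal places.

seg 1 [0°–117°] cycloidal, h=22: full span → s += 22 → s = 22.0000
seg 2 [117°–171.3°] uniform, h=30: full span → s += 30 → s = 52.0000
seg 3 [171.3°–360°] simple-harmonic, h=-21: θ=298.1° here. β=126.8, B=188.7. -21/2·(1 − cos(π·0.6720)) = -15.9007 → s = 36.0993

36.0993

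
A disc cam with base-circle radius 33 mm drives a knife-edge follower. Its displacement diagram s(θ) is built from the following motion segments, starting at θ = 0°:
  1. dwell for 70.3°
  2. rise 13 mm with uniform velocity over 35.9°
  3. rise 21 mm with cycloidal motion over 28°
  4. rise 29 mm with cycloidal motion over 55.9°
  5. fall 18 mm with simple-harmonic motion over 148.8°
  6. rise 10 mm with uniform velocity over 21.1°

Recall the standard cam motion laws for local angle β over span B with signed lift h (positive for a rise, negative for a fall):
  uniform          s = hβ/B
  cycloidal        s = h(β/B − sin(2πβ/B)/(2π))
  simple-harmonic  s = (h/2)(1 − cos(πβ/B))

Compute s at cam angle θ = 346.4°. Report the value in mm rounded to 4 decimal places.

seg 1 [0°–70.3°] dwell: s stays 0.0000
seg 2 [70.3°–106.2°] uniform, h=13: full span → s += 13 → s = 13.0000
seg 3 [106.2°–134.2°] cycloidal, h=21: full span → s += 21 → s = 34.0000
seg 4 [134.2°–190.1°] cycloidal, h=29: full span → s += 29 → s = 63.0000
seg 5 [190.1°–338.9°] simple-harmonic, h=-18: full span → s += -18 → s = 45.0000
seg 6 [338.9°–360°] uniform, h=10: θ=346.4° here. β=7.5, B=21.1. 10·7.5/21.1 = 3.5545 → s = 48.5545

48.5545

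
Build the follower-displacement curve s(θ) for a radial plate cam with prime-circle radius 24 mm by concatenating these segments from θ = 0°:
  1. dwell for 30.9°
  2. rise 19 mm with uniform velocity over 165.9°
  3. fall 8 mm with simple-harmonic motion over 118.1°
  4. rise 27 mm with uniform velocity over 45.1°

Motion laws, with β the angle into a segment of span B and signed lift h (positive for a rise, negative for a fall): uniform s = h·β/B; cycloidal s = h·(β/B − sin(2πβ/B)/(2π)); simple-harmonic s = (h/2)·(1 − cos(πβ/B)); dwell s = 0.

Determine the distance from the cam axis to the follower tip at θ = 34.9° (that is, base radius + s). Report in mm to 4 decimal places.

seg 1 [0°–30.9°] dwell: s stays 0.0000
seg 2 [30.9°–196.8°] uniform, h=19: θ=34.9° here. β=4, B=165.9. 19·4/165.9 = 0.4581 → s = 0.4581
radial distance = base radius + s = 24 + 0.4581 = 24.4581

24.4581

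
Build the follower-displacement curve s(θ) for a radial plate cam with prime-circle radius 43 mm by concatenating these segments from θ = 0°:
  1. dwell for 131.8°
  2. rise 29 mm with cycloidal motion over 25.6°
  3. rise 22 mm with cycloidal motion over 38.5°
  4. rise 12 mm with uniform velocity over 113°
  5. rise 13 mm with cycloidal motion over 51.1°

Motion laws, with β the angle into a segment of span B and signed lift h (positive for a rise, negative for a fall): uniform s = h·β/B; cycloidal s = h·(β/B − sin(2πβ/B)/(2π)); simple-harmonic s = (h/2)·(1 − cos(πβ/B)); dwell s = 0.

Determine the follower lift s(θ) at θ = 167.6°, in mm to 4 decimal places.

seg 1 [0°–131.8°] dwell: s stays 0.0000
seg 2 [131.8°–157.4°] cycloidal, h=29: full span → s += 29 → s = 29.0000
seg 3 [157.4°–195.9°] cycloidal, h=22: θ=167.6° here. β=10.2, B=38.5. 22·(0.2649 − sin(2π·0.2649)/(2π)) = 2.3426 → s = 31.3426

31.3426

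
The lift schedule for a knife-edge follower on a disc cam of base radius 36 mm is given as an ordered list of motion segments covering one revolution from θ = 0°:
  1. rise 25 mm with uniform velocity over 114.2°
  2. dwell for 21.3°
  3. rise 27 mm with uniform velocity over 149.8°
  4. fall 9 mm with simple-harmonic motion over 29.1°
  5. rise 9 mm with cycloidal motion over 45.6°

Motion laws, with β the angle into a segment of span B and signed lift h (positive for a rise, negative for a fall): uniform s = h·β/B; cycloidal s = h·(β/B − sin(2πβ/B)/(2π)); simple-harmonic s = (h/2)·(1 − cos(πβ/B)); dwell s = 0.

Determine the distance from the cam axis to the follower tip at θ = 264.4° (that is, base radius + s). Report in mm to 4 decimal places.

seg 1 [0°–114.2°] uniform, h=25: full span → s += 25 → s = 25.0000
seg 2 [114.2°–135.5°] dwell: s stays 25.0000
seg 3 [135.5°–285.3°] uniform, h=27: θ=264.4° here. β=128.9, B=149.8. 27·128.9/149.8 = 23.2330 → s = 48.2330
radial distance = base radius + s = 36 + 48.2330 = 84.2330

84.2330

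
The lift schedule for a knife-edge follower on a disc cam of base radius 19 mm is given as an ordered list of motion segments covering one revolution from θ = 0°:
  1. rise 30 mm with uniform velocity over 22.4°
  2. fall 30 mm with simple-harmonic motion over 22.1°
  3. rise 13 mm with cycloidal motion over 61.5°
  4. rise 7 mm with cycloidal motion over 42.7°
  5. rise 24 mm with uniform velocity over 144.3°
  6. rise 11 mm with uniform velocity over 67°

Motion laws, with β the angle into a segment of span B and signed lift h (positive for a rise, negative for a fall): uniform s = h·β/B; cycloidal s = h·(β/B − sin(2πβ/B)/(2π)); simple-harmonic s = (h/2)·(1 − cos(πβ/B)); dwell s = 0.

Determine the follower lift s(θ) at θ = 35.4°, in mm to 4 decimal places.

seg 1 [0°–22.4°] uniform, h=30: full span → s += 30 → s = 30.0000
seg 2 [22.4°–44.5°] simple-harmonic, h=-30: θ=35.4° here. β=13, B=22.1. -30/2·(1 − cos(π·0.5882)) = -19.1049 → s = 10.8951

10.8951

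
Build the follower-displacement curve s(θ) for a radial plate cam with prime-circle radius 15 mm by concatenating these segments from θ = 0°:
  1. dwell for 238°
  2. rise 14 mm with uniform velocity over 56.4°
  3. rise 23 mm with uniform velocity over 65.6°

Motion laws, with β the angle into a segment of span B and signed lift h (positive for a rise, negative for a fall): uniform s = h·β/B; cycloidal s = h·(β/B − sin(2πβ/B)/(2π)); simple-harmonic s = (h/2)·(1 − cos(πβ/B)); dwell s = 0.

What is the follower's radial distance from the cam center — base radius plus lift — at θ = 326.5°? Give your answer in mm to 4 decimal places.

seg 1 [0°–238°] dwell: s stays 0.0000
seg 2 [238°–294.4°] uniform, h=14: full span → s += 14 → s = 14.0000
seg 3 [294.4°–360°] uniform, h=23: θ=326.5° here. β=32.1, B=65.6. 23·32.1/65.6 = 11.2546 → s = 25.2546
radial distance = base radius + s = 15 + 25.2546 = 40.2546

40.2546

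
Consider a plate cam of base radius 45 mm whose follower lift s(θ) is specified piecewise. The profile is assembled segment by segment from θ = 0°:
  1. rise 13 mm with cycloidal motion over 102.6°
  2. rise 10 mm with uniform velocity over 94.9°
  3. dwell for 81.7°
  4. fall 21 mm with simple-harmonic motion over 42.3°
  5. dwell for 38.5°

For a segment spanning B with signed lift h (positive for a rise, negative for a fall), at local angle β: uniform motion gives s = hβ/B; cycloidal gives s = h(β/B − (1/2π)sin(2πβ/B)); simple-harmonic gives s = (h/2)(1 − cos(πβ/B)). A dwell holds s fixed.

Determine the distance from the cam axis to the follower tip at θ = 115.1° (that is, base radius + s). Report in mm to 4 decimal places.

seg 1 [0°–102.6°] cycloidal, h=13: full span → s += 13 → s = 13.0000
seg 2 [102.6°–197.5°] uniform, h=10: θ=115.1° here. β=12.5, B=94.9. 10·12.5/94.9 = 1.3172 → s = 14.3172
radial distance = base radius + s = 45 + 14.3172 = 59.3172

59.3172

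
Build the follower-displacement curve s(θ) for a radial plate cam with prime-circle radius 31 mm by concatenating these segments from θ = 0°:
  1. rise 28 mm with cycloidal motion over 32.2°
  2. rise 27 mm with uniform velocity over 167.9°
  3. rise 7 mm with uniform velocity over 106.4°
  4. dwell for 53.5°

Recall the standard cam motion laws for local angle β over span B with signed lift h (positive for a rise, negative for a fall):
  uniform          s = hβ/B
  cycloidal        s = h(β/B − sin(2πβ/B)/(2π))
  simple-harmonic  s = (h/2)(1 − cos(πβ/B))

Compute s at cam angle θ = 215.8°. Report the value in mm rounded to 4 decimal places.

seg 1 [0°–32.2°] cycloidal, h=28: full span → s += 28 → s = 28.0000
seg 2 [32.2°–200.1°] uniform, h=27: full span → s += 27 → s = 55.0000
seg 3 [200.1°–306.5°] uniform, h=7: θ=215.8° here. β=15.7, B=106.4. 7·15.7/106.4 = 1.0329 → s = 56.0329

56.0329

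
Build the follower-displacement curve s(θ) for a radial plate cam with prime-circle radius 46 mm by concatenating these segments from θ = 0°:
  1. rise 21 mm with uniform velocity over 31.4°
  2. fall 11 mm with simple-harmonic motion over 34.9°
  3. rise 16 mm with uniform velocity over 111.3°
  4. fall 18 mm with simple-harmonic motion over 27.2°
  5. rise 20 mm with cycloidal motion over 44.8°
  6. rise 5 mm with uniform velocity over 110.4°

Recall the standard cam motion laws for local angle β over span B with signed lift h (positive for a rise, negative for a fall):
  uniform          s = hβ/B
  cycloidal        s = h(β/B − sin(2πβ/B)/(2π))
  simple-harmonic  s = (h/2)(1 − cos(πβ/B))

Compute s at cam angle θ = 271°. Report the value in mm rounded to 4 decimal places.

seg 1 [0°–31.4°] uniform, h=21: full span → s += 21 → s = 21.0000
seg 2 [31.4°–66.3°] simple-harmonic, h=-11: full span → s += -11 → s = 10.0000
seg 3 [66.3°–177.6°] uniform, h=16: full span → s += 16 → s = 26.0000
seg 4 [177.6°–204.8°] simple-harmonic, h=-18: full span → s += -18 → s = 8.0000
seg 5 [204.8°–249.6°] cycloidal, h=20: full span → s += 20 → s = 28.0000
seg 6 [249.6°–360°] uniform, h=5: θ=271° here. β=21.4, B=110.4. 5·21.4/110.4 = 0.9692 → s = 28.9692

28.9692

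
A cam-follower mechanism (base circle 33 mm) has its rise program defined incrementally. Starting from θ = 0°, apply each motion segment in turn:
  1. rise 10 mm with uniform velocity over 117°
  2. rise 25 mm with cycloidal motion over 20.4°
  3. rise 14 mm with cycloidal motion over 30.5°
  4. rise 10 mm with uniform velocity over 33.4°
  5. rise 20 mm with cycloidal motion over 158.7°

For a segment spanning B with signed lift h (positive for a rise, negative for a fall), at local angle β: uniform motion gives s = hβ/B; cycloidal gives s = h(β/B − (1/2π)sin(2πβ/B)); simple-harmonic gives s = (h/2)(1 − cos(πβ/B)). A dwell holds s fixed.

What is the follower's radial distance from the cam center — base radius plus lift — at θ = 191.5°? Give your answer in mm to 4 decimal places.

seg 1 [0°–117°] uniform, h=10: full span → s += 10 → s = 10.0000
seg 2 [117°–137.4°] cycloidal, h=25: full span → s += 25 → s = 35.0000
seg 3 [137.4°–167.9°] cycloidal, h=14: full span → s += 14 → s = 49.0000
seg 4 [167.9°–201.3°] uniform, h=10: θ=191.5° here. β=23.6, B=33.4. 10·23.6/33.4 = 7.0659 → s = 56.0659
radial distance = base radius + s = 33 + 56.0659 = 89.0659

89.0659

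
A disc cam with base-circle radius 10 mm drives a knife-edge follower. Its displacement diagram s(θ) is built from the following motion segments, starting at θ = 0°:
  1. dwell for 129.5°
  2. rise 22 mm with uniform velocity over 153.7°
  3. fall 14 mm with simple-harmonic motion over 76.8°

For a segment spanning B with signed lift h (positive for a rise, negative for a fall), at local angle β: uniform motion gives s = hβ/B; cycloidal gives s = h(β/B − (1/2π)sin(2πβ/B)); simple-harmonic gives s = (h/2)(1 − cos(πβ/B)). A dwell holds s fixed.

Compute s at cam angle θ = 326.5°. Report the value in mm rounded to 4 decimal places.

seg 1 [0°–129.5°] dwell: s stays 0.0000
seg 2 [129.5°–283.2°] uniform, h=22: full span → s += 22 → s = 22.0000
seg 3 [283.2°–360°] simple-harmonic, h=-14: θ=326.5° here. β=43.3, B=76.8. -14/2·(1 − cos(π·0.5638)) = -8.3937 → s = 13.6063

13.6063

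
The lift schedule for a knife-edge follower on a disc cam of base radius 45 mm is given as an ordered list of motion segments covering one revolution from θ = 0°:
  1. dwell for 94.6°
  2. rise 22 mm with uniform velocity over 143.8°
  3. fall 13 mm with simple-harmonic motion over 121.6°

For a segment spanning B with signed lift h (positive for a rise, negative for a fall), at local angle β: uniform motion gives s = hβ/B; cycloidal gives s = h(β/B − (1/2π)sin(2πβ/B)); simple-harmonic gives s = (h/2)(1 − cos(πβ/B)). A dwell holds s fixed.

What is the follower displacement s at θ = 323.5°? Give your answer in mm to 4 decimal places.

seg 1 [0°–94.6°] dwell: s stays 0.0000
seg 2 [94.6°–238.4°] uniform, h=22: full span → s += 22 → s = 22.0000
seg 3 [238.4°–360°] simple-harmonic, h=-13: θ=323.5° here. β=85.1, B=121.6. -13/2·(1 − cos(π·0.6998)) = -10.3179 → s = 11.6821

11.6821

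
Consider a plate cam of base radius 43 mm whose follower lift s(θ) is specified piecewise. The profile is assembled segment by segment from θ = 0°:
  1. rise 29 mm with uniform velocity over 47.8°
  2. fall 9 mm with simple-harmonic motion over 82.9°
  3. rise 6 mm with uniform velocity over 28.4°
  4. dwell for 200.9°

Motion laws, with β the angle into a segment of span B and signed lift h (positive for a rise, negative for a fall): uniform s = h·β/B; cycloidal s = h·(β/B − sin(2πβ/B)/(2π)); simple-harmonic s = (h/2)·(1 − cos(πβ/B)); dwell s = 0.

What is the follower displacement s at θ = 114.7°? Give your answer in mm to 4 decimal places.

seg 1 [0°–47.8°] uniform, h=29: full span → s += 29 → s = 29.0000
seg 2 [47.8°–130.7°] simple-harmonic, h=-9: θ=114.7° here. β=66.9, B=82.9. -9/2·(1 − cos(π·0.8070)) = -8.1978 → s = 20.8022

20.8022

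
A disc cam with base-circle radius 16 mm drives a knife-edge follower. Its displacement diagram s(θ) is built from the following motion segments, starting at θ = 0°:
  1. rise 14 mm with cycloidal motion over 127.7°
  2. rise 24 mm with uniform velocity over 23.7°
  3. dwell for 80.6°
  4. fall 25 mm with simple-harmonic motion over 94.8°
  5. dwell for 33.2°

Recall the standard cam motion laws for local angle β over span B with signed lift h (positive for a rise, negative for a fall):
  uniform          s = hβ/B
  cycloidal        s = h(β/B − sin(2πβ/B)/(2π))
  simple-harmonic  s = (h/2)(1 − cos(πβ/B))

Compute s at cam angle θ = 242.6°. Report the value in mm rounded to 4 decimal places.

seg 1 [0°–127.7°] cycloidal, h=14: full span → s += 14 → s = 14.0000
seg 2 [127.7°–151.4°] uniform, h=24: full span → s += 24 → s = 38.0000
seg 3 [151.4°–232°] dwell: s stays 38.0000
seg 4 [232°–326.8°] simple-harmonic, h=-25: θ=242.6° here. β=10.6, B=94.8. -25/2·(1 − cos(π·0.1118)) = -0.7633 → s = 37.2367

37.2367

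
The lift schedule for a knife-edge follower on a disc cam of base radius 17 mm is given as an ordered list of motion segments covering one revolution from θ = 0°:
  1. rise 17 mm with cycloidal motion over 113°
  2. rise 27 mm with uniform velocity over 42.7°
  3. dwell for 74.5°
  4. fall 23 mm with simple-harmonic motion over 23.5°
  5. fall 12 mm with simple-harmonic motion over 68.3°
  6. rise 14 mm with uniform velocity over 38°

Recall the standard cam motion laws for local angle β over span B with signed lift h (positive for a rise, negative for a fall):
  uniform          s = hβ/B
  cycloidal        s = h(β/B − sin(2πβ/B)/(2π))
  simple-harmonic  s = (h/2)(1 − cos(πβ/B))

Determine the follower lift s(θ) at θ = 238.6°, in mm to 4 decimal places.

seg 1 [0°–113°] cycloidal, h=17: full span → s += 17 → s = 17.0000
seg 2 [113°–155.7°] uniform, h=27: full span → s += 27 → s = 44.0000
seg 3 [155.7°–230.2°] dwell: s stays 44.0000
seg 4 [230.2°–253.7°] simple-harmonic, h=-23: θ=238.6° here. β=8.4, B=23.5. -23/2·(1 − cos(π·0.3574)) = -6.5202 → s = 37.4798

37.4798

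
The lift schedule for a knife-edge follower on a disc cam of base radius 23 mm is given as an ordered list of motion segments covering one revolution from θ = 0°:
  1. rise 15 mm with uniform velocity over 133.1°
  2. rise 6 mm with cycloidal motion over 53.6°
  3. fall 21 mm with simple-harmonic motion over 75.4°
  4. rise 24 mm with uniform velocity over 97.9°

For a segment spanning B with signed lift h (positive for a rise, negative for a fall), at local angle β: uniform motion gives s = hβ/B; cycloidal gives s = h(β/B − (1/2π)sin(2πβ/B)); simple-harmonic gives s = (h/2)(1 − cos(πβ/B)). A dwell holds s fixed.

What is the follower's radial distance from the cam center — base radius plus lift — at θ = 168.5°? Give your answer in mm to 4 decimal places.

seg 1 [0°–133.1°] uniform, h=15: full span → s += 15 → s = 15.0000
seg 2 [133.1°–186.7°] cycloidal, h=6: θ=168.5° here. β=35.4, B=53.6. 6·(0.6604 − sin(2π·0.6604)/(2π)) = 4.7704 → s = 19.7704
radial distance = base radius + s = 23 + 19.7704 = 42.7704

42.7704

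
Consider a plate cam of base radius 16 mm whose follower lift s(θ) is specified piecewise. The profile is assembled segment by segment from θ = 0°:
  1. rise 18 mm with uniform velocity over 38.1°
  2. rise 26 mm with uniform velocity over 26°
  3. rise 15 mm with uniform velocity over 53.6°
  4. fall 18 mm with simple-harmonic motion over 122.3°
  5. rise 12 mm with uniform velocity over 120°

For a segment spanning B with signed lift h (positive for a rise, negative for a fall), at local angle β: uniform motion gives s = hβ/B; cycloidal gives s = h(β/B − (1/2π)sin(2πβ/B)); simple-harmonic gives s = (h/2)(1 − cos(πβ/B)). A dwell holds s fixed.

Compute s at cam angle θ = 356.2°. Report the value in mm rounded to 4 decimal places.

seg 1 [0°–38.1°] uniform, h=18: full span → s += 18 → s = 18.0000
seg 2 [38.1°–64.1°] uniform, h=26: full span → s += 26 → s = 44.0000
seg 3 [64.1°–117.7°] uniform, h=15: full span → s += 15 → s = 59.0000
seg 4 [117.7°–240°] simple-harmonic, h=-18: full span → s += -18 → s = 41.0000
seg 5 [240°–360°] uniform, h=12: θ=356.2° here. β=116.2, B=120. 12·116.2/120 = 11.6200 → s = 52.6200

52.6200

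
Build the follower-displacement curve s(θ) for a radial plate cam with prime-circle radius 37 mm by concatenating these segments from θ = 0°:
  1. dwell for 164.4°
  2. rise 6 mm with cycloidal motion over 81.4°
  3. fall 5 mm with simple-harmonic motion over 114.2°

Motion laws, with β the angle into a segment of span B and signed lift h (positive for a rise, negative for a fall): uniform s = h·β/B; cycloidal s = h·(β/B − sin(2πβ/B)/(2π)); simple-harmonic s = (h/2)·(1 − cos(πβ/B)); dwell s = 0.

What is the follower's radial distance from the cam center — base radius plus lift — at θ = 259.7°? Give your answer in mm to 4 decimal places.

seg 1 [0°–164.4°] dwell: s stays 0.0000
seg 2 [164.4°–245.8°] cycloidal, h=6: full span → s += 6 → s = 6.0000
seg 3 [245.8°–360°] simple-harmonic, h=-5: θ=259.7° here. β=13.9, B=114.2. -5/2·(1 − cos(π·0.1217)) = -0.1806 → s = 5.8194
radial distance = base radius + s = 37 + 5.8194 = 42.8194

42.8194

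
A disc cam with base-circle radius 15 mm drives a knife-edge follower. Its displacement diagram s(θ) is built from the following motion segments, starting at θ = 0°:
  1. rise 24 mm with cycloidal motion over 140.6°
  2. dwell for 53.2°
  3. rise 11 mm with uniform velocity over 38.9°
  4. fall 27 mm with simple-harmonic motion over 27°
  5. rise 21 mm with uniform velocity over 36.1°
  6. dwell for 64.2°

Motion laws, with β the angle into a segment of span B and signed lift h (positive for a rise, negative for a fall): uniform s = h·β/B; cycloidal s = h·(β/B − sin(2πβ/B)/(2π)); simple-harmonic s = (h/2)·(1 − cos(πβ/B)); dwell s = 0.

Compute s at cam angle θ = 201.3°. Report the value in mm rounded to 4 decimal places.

seg 1 [0°–140.6°] cycloidal, h=24: full span → s += 24 → s = 24.0000
seg 2 [140.6°–193.8°] dwell: s stays 24.0000
seg 3 [193.8°–232.7°] uniform, h=11: θ=201.3° here. β=7.5, B=38.9. 11·7.5/38.9 = 2.1208 → s = 26.1208

26.1208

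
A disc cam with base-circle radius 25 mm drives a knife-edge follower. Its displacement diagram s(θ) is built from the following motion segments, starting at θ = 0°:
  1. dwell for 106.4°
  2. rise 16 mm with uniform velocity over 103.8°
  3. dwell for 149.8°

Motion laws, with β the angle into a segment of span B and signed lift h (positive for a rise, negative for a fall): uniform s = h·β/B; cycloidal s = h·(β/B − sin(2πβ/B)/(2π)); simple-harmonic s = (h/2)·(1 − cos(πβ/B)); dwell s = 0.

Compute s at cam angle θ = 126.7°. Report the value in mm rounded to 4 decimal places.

seg 1 [0°–106.4°] dwell: s stays 0.0000
seg 2 [106.4°–210.2°] uniform, h=16: θ=126.7° here. β=20.3, B=103.8. 16·20.3/103.8 = 3.1291 → s = 3.1291

3.1291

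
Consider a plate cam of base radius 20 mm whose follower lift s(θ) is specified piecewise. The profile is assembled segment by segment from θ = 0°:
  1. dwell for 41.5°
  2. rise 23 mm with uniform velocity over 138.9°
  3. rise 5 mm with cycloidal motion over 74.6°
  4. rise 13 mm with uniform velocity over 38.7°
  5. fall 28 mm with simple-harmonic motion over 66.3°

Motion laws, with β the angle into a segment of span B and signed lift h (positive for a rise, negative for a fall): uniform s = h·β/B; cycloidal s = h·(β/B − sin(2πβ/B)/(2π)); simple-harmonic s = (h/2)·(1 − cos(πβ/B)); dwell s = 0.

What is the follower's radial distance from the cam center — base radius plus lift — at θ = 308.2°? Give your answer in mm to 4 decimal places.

seg 1 [0°–41.5°] dwell: s stays 0.0000
seg 2 [41.5°–180.4°] uniform, h=23: full span → s += 23 → s = 23.0000
seg 3 [180.4°–255°] cycloidal, h=5: full span → s += 5 → s = 28.0000
seg 4 [255°–293.7°] uniform, h=13: full span → s += 13 → s = 41.0000
seg 5 [293.7°–360°] simple-harmonic, h=-28: θ=308.2° here. β=14.5, B=66.3. -28/2·(1 − cos(π·0.2187)) = -3.1765 → s = 37.8235
radial distance = base radius + s = 20 + 37.8235 = 57.8235

57.8235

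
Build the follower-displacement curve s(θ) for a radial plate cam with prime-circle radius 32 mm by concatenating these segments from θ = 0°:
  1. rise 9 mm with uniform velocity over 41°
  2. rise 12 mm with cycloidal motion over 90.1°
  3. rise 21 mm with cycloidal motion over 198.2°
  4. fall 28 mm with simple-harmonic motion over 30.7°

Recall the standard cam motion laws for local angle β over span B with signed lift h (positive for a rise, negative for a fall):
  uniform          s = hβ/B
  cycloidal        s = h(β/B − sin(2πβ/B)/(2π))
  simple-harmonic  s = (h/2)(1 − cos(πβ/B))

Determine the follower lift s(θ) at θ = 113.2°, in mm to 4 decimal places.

seg 1 [0°–41°] uniform, h=9: full span → s += 9 → s = 9.0000
seg 2 [41°–131.1°] cycloidal, h=12: θ=113.2° here. β=72.2, B=90.1. 12·(0.8013 − sin(2π·0.8013)/(2π)) = 11.4274 → s = 20.4274

20.4274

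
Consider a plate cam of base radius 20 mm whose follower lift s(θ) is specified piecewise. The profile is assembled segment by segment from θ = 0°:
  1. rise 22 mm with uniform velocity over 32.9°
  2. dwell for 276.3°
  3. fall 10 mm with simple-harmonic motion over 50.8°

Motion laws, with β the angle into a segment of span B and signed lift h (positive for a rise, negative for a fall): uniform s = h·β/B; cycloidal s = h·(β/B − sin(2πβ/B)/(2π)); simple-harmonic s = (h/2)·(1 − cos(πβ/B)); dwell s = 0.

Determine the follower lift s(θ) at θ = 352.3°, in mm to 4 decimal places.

seg 1 [0°–32.9°] uniform, h=22: full span → s += 22 → s = 22.0000
seg 2 [32.9°–309.2°] dwell: s stays 22.0000
seg 3 [309.2°–360°] simple-harmonic, h=-10: θ=352.3° here. β=43.1, B=50.8. -10/2·(1 − cos(π·0.8484)) = -9.4437 → s = 12.5563

12.5563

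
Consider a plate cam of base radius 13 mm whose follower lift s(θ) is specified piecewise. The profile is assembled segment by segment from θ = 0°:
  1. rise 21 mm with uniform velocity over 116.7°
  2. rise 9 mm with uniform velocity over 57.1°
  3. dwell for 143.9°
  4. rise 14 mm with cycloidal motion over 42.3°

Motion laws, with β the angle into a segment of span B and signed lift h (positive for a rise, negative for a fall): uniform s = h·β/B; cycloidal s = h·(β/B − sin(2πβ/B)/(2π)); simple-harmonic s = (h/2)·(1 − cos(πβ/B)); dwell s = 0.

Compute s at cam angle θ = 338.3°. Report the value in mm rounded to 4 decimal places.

seg 1 [0°–116.7°] uniform, h=21: full span → s += 21 → s = 21.0000
seg 2 [116.7°–173.8°] uniform, h=9: full span → s += 9 → s = 30.0000
seg 3 [173.8°–317.7°] dwell: s stays 30.0000
seg 4 [317.7°–360°] cycloidal, h=14: θ=338.3° here. β=20.6, B=42.3. 14·(0.4870 − sin(2π·0.4870)/(2π)) = 6.6361 → s = 36.6361

36.6361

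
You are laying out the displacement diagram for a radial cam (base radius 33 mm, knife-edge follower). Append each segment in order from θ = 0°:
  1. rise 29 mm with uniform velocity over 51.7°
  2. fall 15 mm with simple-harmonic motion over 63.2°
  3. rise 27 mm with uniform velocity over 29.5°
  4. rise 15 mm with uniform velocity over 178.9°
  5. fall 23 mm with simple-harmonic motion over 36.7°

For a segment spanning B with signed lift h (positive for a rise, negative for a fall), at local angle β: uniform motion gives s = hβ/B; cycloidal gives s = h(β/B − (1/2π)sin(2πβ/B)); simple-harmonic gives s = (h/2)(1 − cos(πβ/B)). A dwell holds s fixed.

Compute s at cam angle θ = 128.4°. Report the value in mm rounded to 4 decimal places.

seg 1 [0°–51.7°] uniform, h=29: full span → s += 29 → s = 29.0000
seg 2 [51.7°–114.9°] simple-harmonic, h=-15: full span → s += -15 → s = 14.0000
seg 3 [114.9°–144.4°] uniform, h=27: θ=128.4° here. β=13.5, B=29.5. 27·13.5/29.5 = 12.3559 → s = 26.3559

26.3559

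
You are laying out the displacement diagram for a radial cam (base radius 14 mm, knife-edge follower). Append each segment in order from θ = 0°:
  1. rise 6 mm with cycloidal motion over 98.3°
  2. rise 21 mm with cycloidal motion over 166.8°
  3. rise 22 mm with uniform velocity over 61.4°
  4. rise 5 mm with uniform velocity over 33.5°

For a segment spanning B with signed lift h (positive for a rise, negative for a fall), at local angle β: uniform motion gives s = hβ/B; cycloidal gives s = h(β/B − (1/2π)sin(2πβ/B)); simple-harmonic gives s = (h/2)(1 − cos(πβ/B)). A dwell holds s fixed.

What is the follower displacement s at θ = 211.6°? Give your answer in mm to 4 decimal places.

seg 1 [0°–98.3°] cycloidal, h=6: full span → s += 6 → s = 6.0000
seg 2 [98.3°–265.1°] cycloidal, h=21: θ=211.6° here. β=113.3, B=166.8. 21·(0.6793 − sin(2π·0.6793)/(2π)) = 17.2819 → s = 23.2819

23.2819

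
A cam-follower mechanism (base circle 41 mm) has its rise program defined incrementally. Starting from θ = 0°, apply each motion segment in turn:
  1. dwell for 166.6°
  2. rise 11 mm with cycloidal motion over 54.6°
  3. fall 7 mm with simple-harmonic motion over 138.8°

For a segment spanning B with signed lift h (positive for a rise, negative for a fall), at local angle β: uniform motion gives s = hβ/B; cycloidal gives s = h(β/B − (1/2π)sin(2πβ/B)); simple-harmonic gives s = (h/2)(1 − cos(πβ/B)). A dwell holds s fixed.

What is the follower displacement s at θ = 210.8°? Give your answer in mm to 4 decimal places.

seg 1 [0°–166.6°] dwell: s stays 0.0000
seg 2 [166.6°–221.2°] cycloidal, h=11: θ=210.8° here. β=44.2, B=54.6. 11·(0.8095 − sin(2π·0.8095)/(2π)) = 10.5344 → s = 10.5344

10.5344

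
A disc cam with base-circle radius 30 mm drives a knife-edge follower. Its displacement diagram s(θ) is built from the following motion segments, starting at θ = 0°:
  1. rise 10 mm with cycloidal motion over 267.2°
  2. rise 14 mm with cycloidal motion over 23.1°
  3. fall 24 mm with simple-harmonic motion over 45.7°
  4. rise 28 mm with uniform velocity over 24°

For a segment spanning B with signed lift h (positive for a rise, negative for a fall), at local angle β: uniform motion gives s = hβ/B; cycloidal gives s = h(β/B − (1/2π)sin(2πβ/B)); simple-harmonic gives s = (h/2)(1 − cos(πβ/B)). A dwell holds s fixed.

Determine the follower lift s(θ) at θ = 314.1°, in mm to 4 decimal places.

seg 1 [0°–267.2°] cycloidal, h=10: full span → s += 10 → s = 10.0000
seg 2 [267.2°–290.3°] cycloidal, h=14: full span → s += 14 → s = 24.0000
seg 3 [290.3°–336°] simple-harmonic, h=-24: θ=314.1° here. β=23.8, B=45.7. -24/2·(1 − cos(π·0.5208)) = -12.7831 → s = 11.2169

11.2169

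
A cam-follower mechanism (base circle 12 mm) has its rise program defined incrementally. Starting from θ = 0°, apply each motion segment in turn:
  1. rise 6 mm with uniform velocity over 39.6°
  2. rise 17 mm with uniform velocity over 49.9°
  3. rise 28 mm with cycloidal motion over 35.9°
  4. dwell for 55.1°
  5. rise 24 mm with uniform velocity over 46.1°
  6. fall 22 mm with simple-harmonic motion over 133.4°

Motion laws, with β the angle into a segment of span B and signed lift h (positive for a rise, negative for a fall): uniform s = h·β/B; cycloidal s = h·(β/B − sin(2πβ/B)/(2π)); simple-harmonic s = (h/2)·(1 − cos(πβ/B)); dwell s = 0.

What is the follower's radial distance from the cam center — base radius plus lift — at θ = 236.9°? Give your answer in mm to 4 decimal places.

seg 1 [0°–39.6°] uniform, h=6: full span → s += 6 → s = 6.0000
seg 2 [39.6°–89.5°] uniform, h=17: full span → s += 17 → s = 23.0000
seg 3 [89.5°–125.4°] cycloidal, h=28: full span → s += 28 → s = 51.0000
seg 4 [125.4°–180.5°] dwell: s stays 51.0000
seg 5 [180.5°–226.6°] uniform, h=24: full span → s += 24 → s = 75.0000
seg 6 [226.6°–360°] simple-harmonic, h=-22: θ=236.9° here. β=10.3, B=133.4. -22/2·(1 − cos(π·0.0772)) = -0.3220 → s = 74.6780
radial distance = base radius + s = 12 + 74.6780 = 86.6780

86.6780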